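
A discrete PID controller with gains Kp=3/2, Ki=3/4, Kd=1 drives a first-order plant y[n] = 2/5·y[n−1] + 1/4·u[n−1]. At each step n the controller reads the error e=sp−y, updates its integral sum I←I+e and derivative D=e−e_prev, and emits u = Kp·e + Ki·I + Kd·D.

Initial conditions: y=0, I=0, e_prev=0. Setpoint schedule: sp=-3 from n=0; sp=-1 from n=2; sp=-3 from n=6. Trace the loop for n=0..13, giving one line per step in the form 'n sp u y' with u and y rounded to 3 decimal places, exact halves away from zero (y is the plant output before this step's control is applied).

0 -3 -9.750 0.000
1 -3 -1.078 -2.438
2 -1 -1.315 -1.245
3 -1 -3.297 -0.826
4 -1 -1.942 -1.155
5 -1 -2.828 -0.947
6 -3 -8.710 -1.086
7 -3 -3.325 -2.612
8 -3 -7.533 -1.876
9 -3 -5.178 -2.634
10 -3 -7.139 -2.348
11 -3 -6.120 -2.724
12 -3 -7.042 -2.620
13 -3 -6.610 -2.808

(exact arithmetic carried between steps; '≈' marks a value shown rounded to 6 d.p. or computed from one; I and e_prev carry over from the previous line; the table rounds u and y to 3 d.p., halves away from zero)
n=0: y=0, sp=-3, e=sp−y=-3; I=-3, D=e−e_prev=-3; u=3/2·(-3)+3/4·(-3)+1·(-3)=-9.75; next y=2/5·0+1/4·(-9.75)=-2.4375
n=1: y=-2.4375, sp=-3, e=sp−y=-0.5625; I=-3.5625, D=e−e_prev=2.4375; u=3/2·(-0.5625)+3/4·(-3.5625)+1·2.4375=-1.078125; next y=2/5·(-2.4375)+1/4·(-1.078125)≈-1.244531
n=2: y≈-1.244531, sp=-1, e=sp−y≈0.244531; I≈-3.317969, D=e−e_prev≈0.807031; u=3/2·0.244531+3/4·(-3.317969)+1·0.807031≈-1.314648; next y=2/5·(-1.244531)+1/4·(-1.314648)≈-0.826475
n=3: y≈-0.826475, sp=-1, e=sp−y≈-0.173525; I≈-3.491494, D=e−e_prev≈-0.418057; u=3/2·(-0.173525)+3/4·(-3.491494)+1·(-0.418057)≈-3.296965; next y=2/5·(-0.826475)+1/4·(-3.296965)≈-1.154831
n=4: y≈-1.154831, sp=-1, e=sp−y≈0.154831; I≈-3.336663, D=e−e_prev≈0.328357; u=3/2·0.154831+3/4·(-3.336663)+1·0.328357≈-1.941894; next y=2/5·(-1.154831)+1/4·(-1.941894)≈-0.947406
n=5: y≈-0.947406, sp=-1, e=sp−y≈-0.052594; I≈-3.389257, D=e−e_prev≈-0.207425; u=3/2·(-0.052594)+3/4·(-3.389257)+1·(-0.207425)≈-2.828259; next y=2/5·(-0.947406)+1/4·(-2.828259)≈-1.086027
n=6: y≈-1.086027, sp=-3, e=sp−y≈-1.913973; I≈-5.303230, D=e−e_prev≈-1.861379; u=3/2·(-1.913973)+3/4·(-5.303230)+1·(-1.861379)≈-8.709760; next y=2/5·(-1.086027)+1/4·(-8.709760)≈-2.611851
n=7: y≈-2.611851, sp=-3, e=sp−y≈-0.388149; I≈-5.691379, D=e−e_prev≈1.525824; u=3/2·(-0.388149)+3/4·(-5.691379)+1·1.525824≈-3.324934; next y=2/5·(-2.611851)+1/4·(-3.324934)≈-1.875974
n=8: y≈-1.875974, sp=-3, e=sp−y≈-1.124026; I≈-6.815405, D=e−e_prev≈-0.735877; u=3/2·(-1.124026)+3/4·(-6.815405)+1·(-0.735877)≈-7.533470; next y=2/5·(-1.875974)+1/4·(-7.533470)≈-2.633757
n=9: y≈-2.633757, sp=-3, e=sp−y≈-0.366243; I≈-7.181648, D=e−e_prev≈0.757783; u=3/2·(-0.366243)+3/4·(-7.181648)+1·0.757783≈-5.177817; next y=2/5·(-2.633757)+1/4·(-5.177817)≈-2.347957
n=10: y≈-2.347957, sp=-3, e=sp−y≈-0.652043; I≈-7.833691, D=e−e_prev≈-0.285800; u=3/2·(-0.652043)+3/4·(-7.833691)+1·(-0.285800)≈-7.139132; next y=2/5·(-2.347957)+1/4·(-7.139132)≈-2.723966
n=11: y≈-2.723966, sp=-3, e=sp−y≈-0.276034; I≈-8.109725, D=e−e_prev≈0.376009; u=3/2·(-0.276034)+3/4·(-8.109725)+1·0.376009≈-6.120336; next y=2/5·(-2.723966)+1/4·(-6.120336)≈-2.619670
n=12: y≈-2.619670, sp=-3, e=sp−y≈-0.380330; I≈-8.490055, D=e−e_prev≈-0.104296; u=3/2·(-0.380330)+3/4·(-8.490055)+1·(-0.104296)≈-7.042331; next y=2/5·(-2.619670)+1/4·(-7.042331)≈-2.808451
n=13: y≈-2.808451, sp=-3, e=sp−y≈-0.191549; I≈-8.681604, D=e−e_prev≈0.188781; u=3/2·(-0.191549)+3/4·(-8.681604)+1·0.188781≈-6.609746; next y=2/5·(-2.808451)+1/4·(-6.609746)≈-2.775817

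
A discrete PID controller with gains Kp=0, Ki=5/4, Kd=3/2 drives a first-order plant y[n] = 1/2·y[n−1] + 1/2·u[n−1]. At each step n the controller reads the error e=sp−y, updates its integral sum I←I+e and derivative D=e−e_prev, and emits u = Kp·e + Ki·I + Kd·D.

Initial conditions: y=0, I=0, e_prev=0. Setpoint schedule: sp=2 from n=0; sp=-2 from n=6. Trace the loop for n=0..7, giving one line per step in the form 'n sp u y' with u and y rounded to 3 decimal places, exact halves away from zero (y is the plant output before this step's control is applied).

(exact arithmetic carried between steps; '≈' marks a value shown rounded to 6 d.p. or computed from one; I and e_prev carry over from the previous line; the table rounds u and y to 3 d.p., halves away from zero)
n=0: y=0, sp=2, e=sp−y=2; I=2, D=e−e_prev=2; u=0·2+5/4·2+3/2·2=5.5; next y=1/2·0+1/2·5.5=2.75
n=1: y=2.75, sp=2, e=sp−y=-0.75; I=1.25, D=e−e_prev=-2.75; u=0·(-0.75)+5/4·1.25+3/2·(-2.75)=-2.5625; next y=1/2·2.75+1/2·(-2.5625)=0.09375
n=2: y=0.09375, sp=2, e=sp−y=1.90625; I=3.15625, D=e−e_prev=2.65625; u=0·1.90625+5/4·3.15625+3/2·2.65625≈7.929688; next y=1/2·0.09375+1/2·7.929688≈4.011719
n=3: y≈4.011719, sp=2, e=sp−y≈-2.011719; I≈1.144531, D=e−e_prev≈-3.917969; u=0·(-2.011719)+5/4·1.144531+3/2·(-3.917969)≈-4.446289; next y=1/2·4.011719+1/2·(-4.446289)≈-0.217285
n=4: y≈-0.217285, sp=2, e=sp−y≈2.217285; I≈3.361816, D=e−e_prev≈4.229004; u=0·2.217285+5/4·3.361816+3/2·4.229004≈10.545776; next y=1/2·(-0.217285)+1/2·10.545776≈5.164246
n=5: y≈5.164246, sp=2, e=sp−y≈-3.164246; I≈0.197571, D=e−e_prev≈-5.381531; u=0·(-3.164246)+5/4·0.197571+3/2·(-5.381531)≈-7.825333; next y=1/2·5.164246+1/2·(-7.825333)≈-1.330544
n=6: y≈-1.330544, sp=-2, e=sp−y≈-0.669456; I≈-0.471886, D=e−e_prev≈2.494789; u=0·(-0.669456)+5/4·(-0.471886)+3/2·2.494789≈3.152327; next y=1/2·(-1.330544)+1/2·3.152327≈0.910892
n=7: y≈0.910892, sp=-2, e=sp−y≈-2.910892; I≈-3.382777, D=e−e_prev≈-2.241435; u=0·(-2.910892)+5/4·(-3.382777)+3/2·(-2.241435)≈-7.590624; next y=1/2·0.910892+1/2·(-7.590624)≈-3.339866

0 2 5.500 0.000
1 2 -2.563 2.750
2 2 7.930 0.094
3 2 -4.446 4.012
4 2 10.546 -0.217
5 2 -7.825 5.164
6 -2 3.152 -1.331
7 -2 -7.591 0.911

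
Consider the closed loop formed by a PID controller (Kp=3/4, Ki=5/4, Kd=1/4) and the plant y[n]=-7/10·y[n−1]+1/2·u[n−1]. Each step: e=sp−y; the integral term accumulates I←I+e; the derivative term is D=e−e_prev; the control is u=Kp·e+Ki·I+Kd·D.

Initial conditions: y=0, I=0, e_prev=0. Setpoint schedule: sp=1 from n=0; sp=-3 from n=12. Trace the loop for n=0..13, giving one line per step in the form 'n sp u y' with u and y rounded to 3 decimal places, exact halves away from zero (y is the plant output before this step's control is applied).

0 1 2.250 0.000
1 1 0.719 1.125
2 1 4.338 -0.428
3 1 -0.783 2.469
4 1 8.429 -2.120
5 1 -6.409 5.698
6 1 18.679 -7.193
7 1 -22.831 14.375
8 1 46.511 -21.478
9 1 -68.833 38.290
10 1 123.393 -61.219
11 1 -196.692 104.550
12 -3 327.496 -171.531
13 -3 -554.400 283.820

(exact arithmetic carried between steps; '≈' marks a value shown rounded to 6 d.p. or computed from one; I and e_prev carry over from the previous line; the table rounds u and y to 3 d.p., halves away from zero)
n=0: y=0, sp=1, e=sp−y=1; I=1, D=e−e_prev=1; u=3/4·1+5/4·1+1/4·1=2.25; next y=-7/10·0+1/2·2.25=1.125
n=1: y=1.125, sp=1, e=sp−y=-0.125; I=0.875, D=e−e_prev=-1.125; u=3/4·(-0.125)+5/4·0.875+1/4·(-1.125)=0.71875; next y=-7/10·1.125+1/2·0.71875=-0.428125
n=2: y=-0.428125, sp=1, e=sp−y=1.428125; I=2.303125, D=e−e_prev=1.553125; u=3/4·1.428125+5/4·2.303125+1/4·1.553125≈4.338281; next y=-7/10·(-0.428125)+1/2·4.338281≈2.468828
n=3: y≈2.468828, sp=1, e=sp−y≈-1.468828; I≈0.834297, D=e−e_prev≈-2.896953; u=3/4·(-1.468828)+5/4·0.834297+1/4·(-2.896953)≈-0.782988; next y=-7/10·2.468828+1/2·(-0.782988)≈-2.119674
n=4: y≈-2.119674, sp=1, e=sp−y≈3.119674; I≈3.953971, D=e−e_prev≈4.588502; u=3/4·3.119674+5/4·3.953971+1/4·4.588502≈8.429344; next y=-7/10·(-2.119674)+1/2·8.429344≈5.698444
n=5: y≈5.698444, sp=1, e=sp−y≈-4.698444; I≈-0.744473, D=e−e_prev≈-7.818118; u=3/4·(-4.698444)+5/4·(-0.744473)+1/4·(-7.818118)≈-6.408954; next y=-7/10·5.698444+1/2·(-6.408954)≈-7.193387
n=6: y≈-7.193387, sp=1, e=sp−y≈8.193387; I≈7.448914, D=e−e_prev≈12.891831; u=3/4·8.193387+5/4·7.448914+1/4·12.891831≈18.679141; next y=-7/10·(-7.193387)+1/2·18.679141≈14.374942
n=7: y≈14.374942, sp=1, e=sp−y≈-13.374942; I≈-5.926028, D=e−e_prev≈-21.568329; u=3/4·(-13.374942)+5/4·(-5.926028)+1/4·(-21.568329)≈-22.830823; next y=-7/10·14.374942+1/2·(-22.830823)≈-21.477871
n=8: y≈-21.477871, sp=1, e=sp−y≈22.477871; I≈16.551843, D=e−e_prev≈35.852813; u=3/4·22.477871+5/4·16.551843+1/4·35.852813≈46.511411; next y=-7/10·(-21.477871)+1/2·46.511411≈38.290215
n=9: y≈38.290215, sp=1, e=sp−y≈-37.290215; I≈-20.738372, D=e−e_prev≈-59.768086; u=3/4·(-37.290215)+5/4·(-20.738372)+1/4·(-59.768086)≈-68.832647; next y=-7/10·38.290215+1/2·(-68.832647)≈-61.219474
n=10: y≈-61.219474, sp=1, e=sp−y≈62.219474; I≈41.481103, D=e−e_prev≈99.509689; u=3/4·62.219474+5/4·41.481103+1/4·99.509689≈123.393406; next y=-7/10·(-61.219474)+1/2·123.393406≈104.550335
n=11: y≈104.550335, sp=1, e=sp−y≈-103.550335; I≈-62.069232, D=e−e_prev≈-165.769809; u=3/4·(-103.550335)+5/4·(-62.069232)+1/4·(-165.769809)≈-196.691744; next y=-7/10·104.550335+1/2·(-196.691744)≈-171.531107
n=12: y≈-171.531107, sp=-3, e=sp−y≈168.531107; I≈106.461874, D=e−e_prev≈272.081441; u=3/4·168.531107+5/4·106.461874+1/4·272.081441≈327.496033; next y=-7/10·(-171.531107)+1/2·327.496033≈283.819791
n=13: y≈283.819791, sp=-3, e=sp−y≈-286.819791; I≈-180.357917, D=e−e_prev≈-455.350897; u=3/4·(-286.819791)+5/4·(-180.357917)+1/4·(-455.350897)≈-554.399964; next y=-7/10·283.819791+1/2·(-554.399964)≈-475.873836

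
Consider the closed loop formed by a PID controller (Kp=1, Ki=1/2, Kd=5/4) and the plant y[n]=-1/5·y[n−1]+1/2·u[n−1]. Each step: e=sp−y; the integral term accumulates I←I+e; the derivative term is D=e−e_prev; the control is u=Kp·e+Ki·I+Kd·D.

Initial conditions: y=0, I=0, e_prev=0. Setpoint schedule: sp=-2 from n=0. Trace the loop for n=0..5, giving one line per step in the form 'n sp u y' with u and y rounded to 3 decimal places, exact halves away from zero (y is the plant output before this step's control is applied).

(exact arithmetic carried between steps; '≈' marks a value shown rounded to 6 d.p. or computed from one; I and e_prev carry over from the previous line; the table rounds u and y to 3 d.p., halves away from zero)
n=0: y=0, sp=-2, e=sp−y=-2; I=-2, D=e−e_prev=-2; u=1·(-2)+1/2·(-2)+5/4·(-2)=-5.5; next y=-1/5·0+1/2·(-5.5)=-2.75
n=1: y=-2.75, sp=-2, e=sp−y=0.75; I=-1.25, D=e−e_prev=2.75; u=1·0.75+1/2·(-1.25)+5/4·2.75=3.5625; next y=-1/5·(-2.75)+1/2·3.5625=2.33125
n=2: y=2.33125, sp=-2, e=sp−y=-4.33125; I=-5.58125, D=e−e_prev=-5.08125; u=1·(-4.33125)+1/2·(-5.58125)+5/4·(-5.08125)≈-13.473438; next y=-1/5·2.33125+1/2·(-13.473438)≈-7.202969
n=3: y≈-7.202969, sp=-2, e=sp−y≈5.202969; I≈-0.378281, D=e−e_prev≈9.534219; u=1·5.202969+1/2·(-0.378281)+5/4·9.534219≈16.931602; next y=-1/5·(-7.202969)+1/2·16.931602≈9.906395
n=4: y≈9.906395, sp=-2, e=sp−y≈-11.906395; I≈-12.284676, D=e−e_prev≈-17.109363; u=1·(-11.906395)+1/2·(-12.284676)+5/4·(-17.109363)≈-39.435437; next y=-1/5·9.906395+1/2·(-39.435437)≈-21.698997
n=5: y≈-21.698997, sp=-2, e=sp−y≈19.698997; I≈7.414321, D=e−e_prev≈31.605392; u=1·19.698997+1/2·7.414321+5/4·31.605392≈62.912897; next y=-1/5·(-21.698997)+1/2·62.912897≈35.796248

0 -2 -5.500 0.000
1 -2 3.563 -2.750
2 -2 -13.473 2.331
3 -2 16.932 -7.203
4 -2 -39.435 9.906
5 -2 62.913 -21.699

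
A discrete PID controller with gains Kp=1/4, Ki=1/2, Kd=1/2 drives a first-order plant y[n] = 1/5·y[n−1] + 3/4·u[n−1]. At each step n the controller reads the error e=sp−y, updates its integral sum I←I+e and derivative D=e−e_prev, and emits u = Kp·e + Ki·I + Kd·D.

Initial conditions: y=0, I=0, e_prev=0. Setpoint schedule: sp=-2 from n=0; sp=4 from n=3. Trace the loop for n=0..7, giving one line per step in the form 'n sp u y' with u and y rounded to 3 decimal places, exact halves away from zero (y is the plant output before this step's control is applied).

(exact arithmetic carried between steps; '≈' marks a value shown rounded to 6 d.p. or computed from one; I and e_prev carry over from the previous line; the table rounds u and y to 3 d.p., halves away from zero)
n=0: y=0, sp=-2, e=sp−y=-2; I=-2, D=e−e_prev=-2; u=1/4·(-2)+1/2·(-2)+1/2·(-2)=-2.5; next y=1/5·0+3/4·(-2.5)=-1.875
n=1: y=-1.875, sp=-2, e=sp−y=-0.125; I=-2.125, D=e−e_prev=1.875; u=1/4·(-0.125)+1/2·(-2.125)+1/2·1.875=-0.15625; next y=1/5·(-1.875)+3/4·(-0.15625)≈-0.492188
n=2: y≈-0.492188, sp=-2, e=sp−y≈-1.507813; I≈-3.632813, D=e−e_prev≈-1.382813; u=1/4·(-1.507813)+1/2·(-3.632813)+1/2·(-1.382813)≈-2.884766; next y=1/5·(-0.492188)+3/4·(-2.884766)≈-2.262012
n=3: y≈-2.262012, sp=4, e=sp−y≈6.262012; I≈2.629199, D=e−e_prev≈7.769824; u=1/4·6.262012+1/2·2.629199+1/2·7.769824≈6.765015; next y=1/5·(-2.262012)+3/4·6.765015≈4.621359
n=4: y≈4.621359, sp=4, e=sp−y≈-0.621359; I≈2.007841, D=e−e_prev≈-6.883370; u=1/4·(-0.621359)+1/2·2.007841+1/2·(-6.883370)≈-2.593105; next y=1/5·4.621359+3/4·(-2.593105)≈-1.020557
n=5: y≈-1.020557, sp=4, e=sp−y≈5.020557; I≈7.028397, D=e−e_prev≈5.641915; u=1/4·5.020557+1/2·7.028397+1/2·5.641915≈7.590295; next y=1/5·(-1.020557)+3/4·7.590295≈5.488610
n=6: y≈5.488610, sp=4, e=sp−y≈-1.488610; I≈5.539787, D=e−e_prev≈-6.509167; u=1/4·(-1.488610)+1/2·5.539787+1/2·(-6.509167)≈-0.856843; next y=1/5·5.488610+3/4·(-0.856843)≈0.455090
n=7: y≈0.455090, sp=4, e=sp−y≈3.544910; I≈9.084697, D=e−e_prev≈5.033520; u=1/4·3.544910+1/2·9.084697+1/2·5.033520≈7.945336; next y=1/5·0.455090+3/4·7.945336≈6.050020

0 -2 -2.500 0.000
1 -2 -0.156 -1.875
2 -2 -2.885 -0.492
3 4 6.765 -2.262
4 4 -2.593 4.621
5 4 7.590 -1.021
6 4 -0.857 5.489
7 4 7.945 0.455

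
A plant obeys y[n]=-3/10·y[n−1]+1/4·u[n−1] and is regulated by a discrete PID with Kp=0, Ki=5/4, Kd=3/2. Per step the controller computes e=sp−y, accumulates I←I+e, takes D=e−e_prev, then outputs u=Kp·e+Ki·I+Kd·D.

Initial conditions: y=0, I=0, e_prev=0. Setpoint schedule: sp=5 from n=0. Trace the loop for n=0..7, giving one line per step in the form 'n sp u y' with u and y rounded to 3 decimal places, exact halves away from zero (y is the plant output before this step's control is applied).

(exact arithmetic carried between steps; '≈' marks a value shown rounded to 6 d.p. or computed from one; I and e_prev carry over from the previous line; the table rounds u and y to 3 d.p., halves away from zero)
n=0: y=0, sp=5, e=sp−y=5; I=5, D=e−e_prev=5; u=0·5+5/4·5+3/2·5=13.75; next y=-3/10·0+1/4·13.75=3.4375
n=1: y=3.4375, sp=5, e=sp−y=1.5625; I=6.5625, D=e−e_prev=-3.4375; u=0·1.5625+5/4·6.5625+3/2·(-3.4375)=3.046875; next y=-3/10·3.4375+1/4·3.046875≈-0.269531
n=2: y≈-0.269531, sp=5, e=sp−y≈5.269531; I≈11.832031, D=e−e_prev≈3.707031; u=0·5.269531+5/4·11.832031+3/2·3.707031≈20.350586; next y=-3/10·(-0.269531)+1/4·20.350586≈5.168506
n=3: y≈5.168506, sp=5, e=sp−y≈-0.168506; I≈11.663525, D=e−e_prev≈-5.438037; u=0·(-0.168506)+5/4·11.663525+3/2·(-5.438037)≈6.422351; next y=-3/10·5.168506+1/4·6.422351≈0.055036
n=4: y≈0.055036, sp=5, e=sp−y≈4.944964; I≈16.608489, D=e−e_prev≈5.113470; u=0·4.944964+5/4·16.608489+3/2·5.113470≈28.430816; next y=-3/10·0.055036+1/4·28.430816≈7.091193
n=5: y≈7.091193, sp=5, e=sp−y≈-2.091193; I≈14.517296, D=e−e_prev≈-7.036157; u=0·(-2.091193)+5/4·14.517296+3/2·(-7.036157)≈7.592384; next y=-3/10·7.091193+1/4·7.592384≈-0.229262
n=6: y≈-0.229262, sp=5, e=sp−y≈5.229262; I≈19.746558, D=e−e_prev≈7.320455; u=0·5.229262+5/4·19.746558+3/2·7.320455≈35.663880; next y=-3/10·(-0.229262)+1/4·35.663880≈8.984749
n=7: y≈8.984749, sp=5, e=sp−y≈-3.984749; I≈15.761809, D=e−e_prev≈-9.214011; u=0·(-3.984749)+5/4·15.761809+3/2·(-9.214011)≈5.881246; next y=-3/10·8.984749+1/4·5.881246≈-1.225113

0 5 13.750 0.000
1 5 3.047 3.438
2 5 20.351 -0.270
3 5 6.422 5.169
4 5 28.431 0.055
5 5 7.592 7.091
6 5 35.664 -0.229
7 5 5.881 8.985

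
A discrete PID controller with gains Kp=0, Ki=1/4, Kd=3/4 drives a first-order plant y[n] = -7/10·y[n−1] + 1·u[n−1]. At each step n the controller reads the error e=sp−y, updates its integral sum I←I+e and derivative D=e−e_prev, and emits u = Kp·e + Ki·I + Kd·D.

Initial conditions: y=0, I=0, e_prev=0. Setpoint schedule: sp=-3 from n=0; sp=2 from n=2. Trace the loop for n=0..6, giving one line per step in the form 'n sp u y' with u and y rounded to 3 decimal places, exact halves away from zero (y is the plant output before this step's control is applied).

0 -3 -3.000 0.000
1 -3 1.500 -3.000
2 2 -2.350 3.600
3 2 6.920 -4.870
4 2 -12.914 10.329
5 2 26.876 -20.144
6 2 -51.564 40.977

(exact arithmetic carried between steps; '≈' marks a value shown rounded to 6 d.p. or computed from one; I and e_prev carry over from the previous line; the table rounds u and y to 3 d.p., halves away from zero)
n=0: y=0, sp=-3, e=sp−y=-3; I=-3, D=e−e_prev=-3; u=0·(-3)+1/4·(-3)+3/4·(-3)=-3; next y=-7/10·0+1·(-3)=-3
n=1: y=-3, sp=-3, e=sp−y=0; I=-3, D=e−e_prev=3; u=0·0+1/4·(-3)+3/4·3=1.5; next y=-7/10·(-3)+1·1.5=3.6
n=2: y=3.6, sp=2, e=sp−y=-1.6; I=-4.6, D=e−e_prev=-1.6; u=0·(-1.6)+1/4·(-4.6)+3/4·(-1.6)=-2.35; next y=-7/10·3.6+1·(-2.35)=-4.87
n=3: y=-4.87, sp=2, e=sp−y=6.87; I=2.27, D=e−e_prev=8.47; u=0·6.87+1/4·2.27+3/4·8.47=6.92; next y=-7/10·(-4.87)+1·6.92=10.329
n=4: y=10.329, sp=2, e=sp−y=-8.329; I=-6.059, D=e−e_prev=-15.199; u=0·(-8.329)+1/4·(-6.059)+3/4·(-15.199)=-12.914; next y=-7/10·10.329+1·(-12.914)=-20.1443
n=5: y=-20.1443, sp=2, e=sp−y=22.1443; I=16.0853, D=e−e_prev=30.4733; u=0·22.1443+1/4·16.0853+3/4·30.4733=26.8763; next y=-7/10·(-20.1443)+1·26.8763=40.97731
n=6: y=40.97731, sp=2, e=sp−y=-38.97731; I=-22.89201, D=e−e_prev=-61.12161; u=0·(-38.97731)+1/4·(-22.89201)+3/4·(-61.12161)=-51.56421; next y=-7/10·40.97731+1·(-51.56421)=-80.248327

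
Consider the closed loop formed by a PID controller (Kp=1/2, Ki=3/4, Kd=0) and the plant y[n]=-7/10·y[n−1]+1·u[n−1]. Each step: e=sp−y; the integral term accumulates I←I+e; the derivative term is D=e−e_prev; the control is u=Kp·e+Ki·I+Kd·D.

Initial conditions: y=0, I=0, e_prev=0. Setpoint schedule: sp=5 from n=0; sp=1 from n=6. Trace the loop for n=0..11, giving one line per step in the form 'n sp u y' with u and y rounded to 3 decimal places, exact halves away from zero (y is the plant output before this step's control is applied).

(exact arithmetic carried between steps; '≈' marks a value shown rounded to 6 d.p. or computed from one; I and e_prev carry over from the previous line; the table rounds u and y to 3 d.p., halves away from zero)
n=0: y=0, sp=5, e=sp−y=5; I=5, D=e−e_prev=5; u=1/2·5+3/4·5+0·5=6.25; next y=-7/10·0+1·6.25=6.25
n=1: y=6.25, sp=5, e=sp−y=-1.25; I=3.75, D=e−e_prev=-6.25; u=1/2·(-1.25)+3/4·3.75+0·(-6.25)=2.1875; next y=-7/10·6.25+1·2.1875=-2.1875
n=2: y=-2.1875, sp=5, e=sp−y=7.1875; I=10.9375, D=e−e_prev=8.4375; u=1/2·7.1875+3/4·10.9375+0·8.4375=11.796875; next y=-7/10·(-2.1875)+1·11.796875=13.328125
n=3: y=13.328125, sp=5, e=sp−y=-8.328125; I=2.609375, D=e−e_prev=-15.515625; u=1/2·(-8.328125)+3/4·2.609375+0·(-15.515625)≈-2.207031; next y=-7/10·13.328125+1·(-2.207031)≈-11.536719
n=4: y≈-11.536719, sp=5, e=sp−y≈16.536719; I≈19.146094, D=e−e_prev≈24.864844; u=1/2·16.536719+3/4·19.146094+0·24.864844≈22.627930; next y=-7/10·(-11.536719)+1·22.627930≈30.703633
n=5: y≈30.703633, sp=5, e=sp−y≈-25.703633; I≈-6.557539, D=e−e_prev≈-42.240352; u=1/2·(-25.703633)+3/4·(-6.557539)+0·(-42.240352)≈-17.769971; next y=-7/10·30.703633+1·(-17.769971)≈-39.262514
n=6: y≈-39.262514, sp=1, e=sp−y≈40.262514; I≈33.704975, D=e−e_prev≈65.966146; u=1/2·40.262514+3/4·33.704975+0·65.966146≈45.409988; next y=-7/10·(-39.262514)+1·45.409988≈72.893747
n=7: y≈72.893747, sp=1, e=sp−y≈-71.893747; I≈-38.188773, D=e−e_prev≈-112.156261; u=1/2·(-71.893747)+3/4·(-38.188773)+0·(-112.156261)≈-64.588453; next y=-7/10·72.893747+1·(-64.588453)≈-115.614076
n=8: y≈-115.614076, sp=1, e=sp−y≈116.614076; I≈78.425304, D=e−e_prev≈188.507824; u=1/2·116.614076+3/4·78.425304+0·188.507824≈117.126016; next y=-7/10·(-115.614076)+1·117.126016≈198.055869
n=9: y≈198.055869, sp=1, e=sp−y≈-197.055869; I≈-118.630566, D=e−e_prev≈-313.669946; u=1/2·(-197.055869)+3/4·(-118.630566)+0·(-313.669946)≈-187.500859; next y=-7/10·198.055869+1·(-187.500859)≈-326.139968
n=10: y≈-326.139968, sp=1, e=sp−y≈327.139968; I≈208.509402, D=e−e_prev≈524.195837; u=1/2·327.139968+3/4·208.509402+0·524.195837≈319.952035; next y=-7/10·(-326.139968)+1·319.952035≈548.250013
n=11: y≈548.250013, sp=1, e=sp−y≈-547.250013; I≈-338.740611, D=e−e_prev≈-874.389980; u=1/2·(-547.250013)+3/4·(-338.740611)+0·(-874.389980)≈-527.680464; next y=-7/10·548.250013+1·(-527.680464)≈-911.455473

0 5 6.250 0.000
1 5 2.188 6.250
2 5 11.797 -2.188
3 5 -2.207 13.328
4 5 22.628 -11.537
5 5 -17.770 30.704
6 1 45.410 -39.263
7 1 -64.588 72.894
8 1 117.126 -115.614
9 1 -187.501 198.056
10 1 319.952 -326.140
11 1 -527.680 548.250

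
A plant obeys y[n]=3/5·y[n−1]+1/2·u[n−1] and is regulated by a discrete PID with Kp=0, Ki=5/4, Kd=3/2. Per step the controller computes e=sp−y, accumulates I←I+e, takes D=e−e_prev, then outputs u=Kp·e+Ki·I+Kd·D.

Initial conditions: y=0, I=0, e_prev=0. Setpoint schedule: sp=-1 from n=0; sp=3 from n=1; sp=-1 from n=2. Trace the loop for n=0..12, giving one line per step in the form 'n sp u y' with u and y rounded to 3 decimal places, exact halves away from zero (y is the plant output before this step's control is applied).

0 -1 -2.750 0.000
1 3 12.281 -1.375
2 -1 -19.712 5.316
3 -1 21.380 -6.666
4 -1 -26.241 6.690
5 -1 27.622 -9.106
6 -1 -33.937 8.347
7 -1 36.405 -11.960
8 -1 -43.569 11.026
9 -1 47.914 -15.169
10 -1 -56.235 14.856
11 -1 62.647 -19.204
12 -1 -72.951 19.801

(exact arithmetic carried between steps; '≈' marks a value shown rounded to 6 d.p. or computed from one; I and e_prev carry over from the previous line; the table rounds u and y to 3 d.p., halves away from zero)
n=0: y=0, sp=-1, e=sp−y=-1; I=-1, D=e−e_prev=-1; u=0·(-1)+5/4·(-1)+3/2·(-1)=-2.75; next y=3/5·0+1/2·(-2.75)=-1.375
n=1: y=-1.375, sp=3, e=sp−y=4.375; I=3.375, D=e−e_prev=5.375; u=0·4.375+5/4·3.375+3/2·5.375=12.28125; next y=3/5·(-1.375)+1/2·12.28125=5.315625
n=2: y=5.315625, sp=-1, e=sp−y=-6.315625; I=-2.940625, D=e−e_prev=-10.690625; u=0·(-6.315625)+5/4·(-2.940625)+3/2·(-10.690625)≈-19.711719; next y=3/5·5.315625+1/2·(-19.711719)≈-6.666484
n=3: y≈-6.666484, sp=-1, e=sp−y≈5.666484; I≈2.725859, D=e−e_prev≈11.982109; u=0·5.666484+5/4·2.725859+3/2·11.982109≈21.380488; next y=3/5·(-6.666484)+1/2·21.380488≈6.690354
n=4: y≈6.690354, sp=-1, e=sp−y≈-7.690354; I≈-4.964494, D=e−e_prev≈-13.356838; u=0·(-7.690354)+5/4·(-4.964494)+3/2·(-13.356838)≈-26.240875; next y=3/5·6.690354+1/2·(-26.240875)≈-9.106225
n=5: y≈-9.106225, sp=-1, e=sp−y≈8.106225; I≈3.141731, D=e−e_prev≈15.796579; u=0·8.106225+5/4·3.141731+3/2·15.796579≈27.622032; next y=3/5·(-9.106225)+1/2·27.622032≈8.347281
n=6: y≈8.347281, sp=-1, e=sp−y≈-9.347281; I≈-6.205550, D=e−e_prev≈-17.453506; u=0·(-9.347281)+5/4·(-6.205550)+3/2·(-17.453506)≈-33.937196; next y=3/5·8.347281+1/2·(-33.937196)≈-11.960230
n=7: y≈-11.960230, sp=-1, e=sp−y≈10.960230; I≈4.754680, D=e−e_prev≈20.307510; u=0·10.960230+5/4·4.754680+3/2·20.307510≈36.404615; next y=3/5·(-11.960230)+1/2·36.404615≈11.026170
n=8: y≈11.026170, sp=-1, e=sp−y≈-12.026170; I≈-7.271490, D=e−e_prev≈-22.986400; u=0·(-12.026170)+5/4·(-7.271490)+3/2·(-22.986400)≈-43.568962; next y=3/5·11.026170+1/2·(-43.568962)≈-15.168779
n=9: y≈-15.168779, sp=-1, e=sp−y≈14.168779; I≈6.897289, D=e−e_prev≈26.194949; u=0·14.168779+5/4·6.897289+3/2·26.194949≈47.914034; next y=3/5·(-15.168779)+1/2·47.914034≈14.855750
n=10: y≈14.855750, sp=-1, e=sp−y≈-15.855750; I≈-8.958461, D=e−e_prev≈-30.024529; u=0·(-15.855750)+5/4·(-8.958461)+3/2·(-30.024529)≈-56.234869; next y=3/5·14.855750+1/2·(-56.234869)≈-19.203985
n=11: y≈-19.203985, sp=-1, e=sp−y≈18.203985; I≈9.245524, D=e−e_prev≈34.059735; u=0·18.203985+5/4·9.245524+3/2·34.059735≈62.646507; next y=3/5·(-19.203985)+1/2·62.646507≈19.800863
n=12: y≈19.800863, sp=-1, e=sp−y≈-20.800863; I≈-11.555339, D=e−e_prev≈-39.004847; u=0·(-20.800863)+5/4·(-11.555339)+3/2·(-39.004847)≈-72.951444; next y=3/5·19.800863+1/2·(-72.951444)≈-24.595205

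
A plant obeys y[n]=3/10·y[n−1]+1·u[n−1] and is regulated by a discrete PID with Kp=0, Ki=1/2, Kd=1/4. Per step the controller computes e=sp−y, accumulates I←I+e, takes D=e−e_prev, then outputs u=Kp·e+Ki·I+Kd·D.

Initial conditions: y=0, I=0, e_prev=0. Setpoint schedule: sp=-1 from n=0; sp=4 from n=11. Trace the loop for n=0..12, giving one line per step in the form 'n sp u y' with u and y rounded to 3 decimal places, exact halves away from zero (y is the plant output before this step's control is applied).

0 -1 -0.750 0.000
1 -1 -0.438 -0.750
2 -1 -0.816 -0.663
3 -1 -0.699 -1.014
4 -1 -0.788 -1.003
5 -1 -0.719 -1.089
6 -1 -0.729 -1.046
7 -1 -0.698 -1.042
8 -1 -0.700 -1.010
9 -1 -0.692 -1.003
10 -1 -0.696 -0.993
11 4 3.054 -0.994
12 4 1.488 2.755

(exact arithmetic carried between steps; '≈' marks a value shown rounded to 6 d.p. or computed from one; I and e_prev carry over from the previous line; the table rounds u and y to 3 d.p., halves away from zero)
n=0: y=0, sp=-1, e=sp−y=-1; I=-1, D=e−e_prev=-1; u=0·(-1)+1/2·(-1)+1/4·(-1)=-0.75; next y=3/10·0+1·(-0.75)=-0.75
n=1: y=-0.75, sp=-1, e=sp−y=-0.25; I=-1.25, D=e−e_prev=0.75; u=0·(-0.25)+1/2·(-1.25)+1/4·0.75=-0.4375; next y=3/10·(-0.75)+1·(-0.4375)=-0.6625
n=2: y=-0.6625, sp=-1, e=sp−y=-0.3375; I=-1.5875, D=e−e_prev=-0.0875; u=0·(-0.3375)+1/2·(-1.5875)+1/4·(-0.0875)=-0.815625; next y=3/10·(-0.6625)+1·(-0.815625)=-1.014375
n=3: y=-1.014375, sp=-1, e=sp−y=0.014375; I=-1.573125, D=e−e_prev=0.351875; u=0·0.014375+1/2·(-1.573125)+1/4·0.351875≈-0.698594; next y=3/10·(-1.014375)+1·(-0.698594)≈-1.002906
n=4: y≈-1.002906, sp=-1, e=sp−y≈0.002906; I≈-1.570219, D=e−e_prev≈-0.011469; u=0·0.002906+1/2·(-1.570219)+1/4·(-0.011469)≈-0.787977; next y=3/10·(-1.002906)+1·(-0.787977)≈-1.088848
n=5: y≈-1.088848, sp=-1, e=sp−y≈0.088848; I≈-1.481370, D=e−e_prev≈0.085942; u=0·0.088848+1/2·(-1.481370)+1/4·0.085942≈-0.719200; next y=3/10·(-1.088848)+1·(-0.719200)≈-1.045854
n=6: y≈-1.045854, sp=-1, e=sp−y≈0.045854; I≈-1.435516, D=e−e_prev≈-0.042994; u=0·0.045854+1/2·(-1.435516)+1/4·(-0.042994)≈-0.728507; next y=3/10·(-1.045854)+1·(-0.728507)≈-1.042263
n=7: y≈-1.042263, sp=-1, e=sp−y≈0.042263; I≈-1.393253, D=e−e_prev≈-0.003591; u=0·0.042263+1/2·(-1.393253)+1/4·(-0.003591)≈-0.697524; next y=3/10·(-1.042263)+1·(-0.697524)≈-1.010203
n=8: y≈-1.010203, sp=-1, e=sp−y≈0.010203; I≈-1.383050, D=e−e_prev≈-0.032060; u=0·0.010203+1/2·(-1.383050)+1/4·(-0.032060)≈-0.699540; next y=3/10·(-1.010203)+1·(-0.699540)≈-1.002601
n=9: y≈-1.002601, sp=-1, e=sp−y≈0.002601; I≈-1.380449, D=e−e_prev≈-0.007602; u=0·0.002601+1/2·(-1.380449)+1/4·(-0.007602)≈-0.692125; next y=3/10·(-1.002601)+1·(-0.692125)≈-0.992905
n=10: y≈-0.992905, sp=-1, e=sp−y≈-0.007095; I≈-1.387544, D=e−e_prev≈-0.009695; u=0·(-0.007095)+1/2·(-1.387544)+1/4·(-0.009695)≈-0.696196; next y=3/10·(-0.992905)+1·(-0.696196)≈-0.994067
n=11: y≈-0.994067, sp=4, e=sp−y≈4.994067; I≈3.606524, D=e−e_prev≈5.001162; u=0·4.994067+1/2·3.606524+1/4·5.001162≈3.053552; next y=3/10·(-0.994067)+1·3.053552≈2.755332
n=12: y≈2.755332, sp=4, e=sp−y≈1.244668; I≈4.851192, D=e−e_prev≈-3.749399; u=0·1.244668+1/2·4.851192+1/4·(-3.749399)≈1.488246; next y=3/10·2.755332+1·1.488246≈2.314846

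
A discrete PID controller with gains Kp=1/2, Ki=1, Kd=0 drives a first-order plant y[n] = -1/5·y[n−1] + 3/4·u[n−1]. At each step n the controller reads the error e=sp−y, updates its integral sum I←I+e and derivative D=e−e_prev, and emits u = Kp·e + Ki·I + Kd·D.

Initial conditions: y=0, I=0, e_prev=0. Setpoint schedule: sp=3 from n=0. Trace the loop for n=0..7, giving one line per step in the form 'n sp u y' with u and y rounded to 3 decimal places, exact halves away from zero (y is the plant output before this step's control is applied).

(exact arithmetic carried between steps; '≈' marks a value shown rounded to 6 d.p. or computed from one; I and e_prev carry over from the previous line; the table rounds u and y to 3 d.p., halves away from zero)
n=0: y=0, sp=3, e=sp−y=3; I=3, D=e−e_prev=3; u=1/2·3+1·3+0·3=4.5; next y=-1/5·0+3/4·4.5=3.375
n=1: y=3.375, sp=3, e=sp−y=-0.375; I=2.625, D=e−e_prev=-3.375; u=1/2·(-0.375)+1·2.625+0·(-3.375)=2.4375; next y=-1/5·3.375+3/4·2.4375=1.153125
n=2: y=1.153125, sp=3, e=sp−y=1.846875; I=4.471875, D=e−e_prev=2.221875; u=1/2·1.846875+1·4.471875+0·2.221875≈5.395313; next y=-1/5·1.153125+3/4·5.395313≈3.815859
n=3: y≈3.815859, sp=3, e=sp−y≈-0.815859; I≈3.656016, D=e−e_prev≈-2.662734; u=1/2·(-0.815859)+1·3.656016+0·(-2.662734)≈3.248086; next y=-1/5·3.815859+3/4·3.248086≈1.672893
n=4: y≈1.672893, sp=3, e=sp−y≈1.327107; I≈4.983123, D=e−e_prev≈2.142967; u=1/2·1.327107+1·4.983123+0·2.142967≈5.646677; next y=-1/5·1.672893+3/4·5.646677≈3.900429
n=5: y≈3.900429, sp=3, e=sp−y≈-0.900429; I≈4.082694, D=e−e_prev≈-2.227536; u=1/2·(-0.900429)+1·4.082694+0·(-2.227536)≈3.632479; next y=-1/5·3.900429+3/4·3.632479≈1.944274
n=6: y≈1.944274, sp=3, e=sp−y≈1.055726; I≈5.138420, D=e−e_prev≈1.956155; u=1/2·1.055726+1·5.138420+0·1.956155≈5.666283; next y=-1/5·1.944274+3/4·5.666283≈3.860858
n=7: y≈3.860858, sp=3, e=sp−y≈-0.860858; I≈4.277562, D=e−e_prev≈-1.916584; u=1/2·(-0.860858)+1·4.277562+0·(-1.916584)≈3.847134; next y=-1/5·3.860858+3/4·3.847134≈2.113179

0 3 4.500 0.000
1 3 2.438 3.375
2 3 5.395 1.153
3 3 3.248 3.816
4 3 5.647 1.673
5 3 3.632 3.900
6 3 5.666 1.944
7 3 3.847 3.861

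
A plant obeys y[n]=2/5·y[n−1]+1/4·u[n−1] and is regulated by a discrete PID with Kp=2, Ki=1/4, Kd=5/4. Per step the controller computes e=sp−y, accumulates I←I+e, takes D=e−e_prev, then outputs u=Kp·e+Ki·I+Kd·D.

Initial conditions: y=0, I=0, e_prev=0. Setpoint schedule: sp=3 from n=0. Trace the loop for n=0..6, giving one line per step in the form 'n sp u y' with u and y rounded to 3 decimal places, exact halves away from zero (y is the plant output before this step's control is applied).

(exact arithmetic carried between steps; '≈' marks a value shown rounded to 6 d.p. or computed from one; I and e_prev carry over from the previous line; the table rounds u and y to 3 d.p., halves away from zero)
n=0: y=0, sp=3, e=sp−y=3; I=3, D=e−e_prev=3; u=2·3+1/4·3+5/4·3=10.5; next y=2/5·0+1/4·10.5=2.625
n=1: y=2.625, sp=3, e=sp−y=0.375; I=3.375, D=e−e_prev=-2.625; u=2·0.375+1/4·3.375+5/4·(-2.625)=-1.6875; next y=2/5·2.625+1/4·(-1.6875)=0.628125
n=2: y=0.628125, sp=3, e=sp−y=2.371875; I=5.746875, D=e−e_prev=1.996875; u=2·2.371875+1/4·5.746875+5/4·1.996875≈8.676563; next y=2/5·0.628125+1/4·8.676563≈2.420391
n=3: y≈2.420391, sp=3, e=sp−y≈0.579609; I≈6.326484, D=e−e_prev≈-1.792266; u=2·0.579609+1/4·6.326484+5/4·(-1.792266)≈0.500508; next y=2/5·2.420391+1/4·0.500508≈1.093283
n=4: y≈1.093283, sp=3, e=sp−y≈1.906717; I≈8.233201, D=e−e_prev≈1.327107; u=2·1.906717+1/4·8.233201+5/4·1.327107≈7.530618; next y=2/5·1.093283+1/4·7.530618≈2.319968
n=5: y≈2.319968, sp=3, e=sp−y≈0.680032; I≈8.913233, D=e−e_prev≈-1.226685; u=2·0.680032+1/4·8.913233+5/4·(-1.226685)≈2.055017; next y=2/5·2.319968+1/4·2.055017≈1.441741
n=6: y≈1.441741, sp=3, e=sp−y≈1.558259; I≈10.471492, D=e−e_prev≈0.878226; u=2·1.558259+1/4·10.471492+5/4·0.878226≈6.832173; next y=2/5·1.441741+1/4·6.832173≈2.284740

0 3 10.500 0.000
1 3 -1.688 2.625
2 3 8.677 0.628
3 3 0.501 2.420
4 3 7.531 1.093
5 3 2.055 2.320
6 3 6.832 1.442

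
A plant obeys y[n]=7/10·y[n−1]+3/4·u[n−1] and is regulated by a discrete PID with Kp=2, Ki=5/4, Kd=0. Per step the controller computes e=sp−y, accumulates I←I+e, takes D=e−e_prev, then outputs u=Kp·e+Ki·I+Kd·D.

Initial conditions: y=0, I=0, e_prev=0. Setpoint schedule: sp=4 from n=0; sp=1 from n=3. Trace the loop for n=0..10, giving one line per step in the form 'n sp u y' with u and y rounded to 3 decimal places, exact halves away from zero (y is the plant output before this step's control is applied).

0 4 13.000 0.000
1 4 -13.688 9.750
2 4 21.995 -3.441
3 1 -35.421 14.087
4 1 48.294 -16.705
5 1 -63.578 24.527
6 1 85.899 -30.515
7 1 -113.838 43.064
8 1 153.050 -55.234
9 1 -203.570 76.124
10 1 272.947 -99.391

(exact arithmetic carried between steps; '≈' marks a value shown rounded to 6 d.p. or computed from one; I and e_prev carry over from the previous line; the table rounds u and y to 3 d.p., halves away from zero)
n=0: y=0, sp=4, e=sp−y=4; I=4, D=e−e_prev=4; u=2·4+5/4·4+0·4=13; next y=7/10·0+3/4·13=9.75
n=1: y=9.75, sp=4, e=sp−y=-5.75; I=-1.75, D=e−e_prev=-9.75; u=2·(-5.75)+5/4·(-1.75)+0·(-9.75)=-13.6875; next y=7/10·9.75+3/4·(-13.6875)=-3.440625
n=2: y=-3.440625, sp=4, e=sp−y=7.440625; I=5.690625, D=e−e_prev=13.190625; u=2·7.440625+5/4·5.690625+0·13.190625≈21.994531; next y=7/10·(-3.440625)+3/4·21.994531≈14.087461
n=3: y≈14.087461, sp=1, e=sp−y≈-13.087461; I≈-7.396836, D=e−e_prev≈-20.528086; u=2·(-13.087461)+5/4·(-7.396836)+0·(-20.528086)≈-35.420967; next y=7/10·14.087461+3/4·(-35.420967)≈-16.704502
n=4: y≈-16.704502, sp=1, e=sp−y≈17.704502; I≈10.307667, D=e−e_prev≈30.791963; u=2·17.704502+5/4·10.307667+0·30.791963≈48.293588; next y=7/10·(-16.704502)+3/4·48.293588≈24.527039
n=5: y≈24.527039, sp=1, e=sp−y≈-23.527039; I≈-13.219373, D=e−e_prev≈-41.231542; u=2·(-23.527039)+5/4·(-13.219373)+0·(-41.231542)≈-63.578295; next y=7/10·24.527039+3/4·(-63.578295)≈-30.514793
n=6: y≈-30.514793, sp=1, e=sp−y≈31.514793; I≈18.295421, D=e−e_prev≈55.041833; u=2·31.514793+5/4·18.295421+0·55.041833≈85.898863; next y=7/10·(-30.514793)+3/4·85.898863≈43.063792
n=7: y≈43.063792, sp=1, e=sp−y≈-42.063792; I≈-23.768371, D=e−e_prev≈-73.578585; u=2·(-42.063792)+5/4·(-23.768371)+0·(-73.578585)≈-113.838047; next y=7/10·43.063792+3/4·(-113.838047)≈-55.233881
n=8: y≈-55.233881, sp=1, e=sp−y≈56.233881; I≈32.465510, D=e−e_prev≈98.297673; u=2·56.233881+5/4·32.465510+0·98.297673≈153.049650; next y=7/10·(-55.233881)+3/4·153.049650≈76.123521
n=9: y≈76.123521, sp=1, e=sp−y≈-75.123521; I≈-42.658010, D=e−e_prev≈-131.357402; u=2·(-75.123521)+5/4·(-42.658010)+0·(-131.357402)≈-203.569554; next y=7/10·76.123521+3/4·(-203.569554)≈-99.390701
n=10: y≈-99.390701, sp=1, e=sp−y≈100.390701; I≈57.732691, D=e−e_prev≈175.514222; u=2·100.390701+5/4·57.732691+0·175.514222≈272.947266; next y=7/10·(-99.390701)+3/4·272.947266≈135.136959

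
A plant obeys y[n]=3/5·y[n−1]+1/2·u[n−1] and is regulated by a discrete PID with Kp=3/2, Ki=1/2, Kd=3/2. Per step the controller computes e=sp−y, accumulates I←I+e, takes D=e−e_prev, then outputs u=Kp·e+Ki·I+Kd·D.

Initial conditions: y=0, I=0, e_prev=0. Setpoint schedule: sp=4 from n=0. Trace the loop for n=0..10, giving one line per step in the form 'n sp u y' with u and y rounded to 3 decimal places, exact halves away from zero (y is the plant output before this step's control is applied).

(exact arithmetic carried between steps; '≈' marks a value shown rounded to 6 d.p. or computed from one; I and e_prev carry over from the previous line; the table rounds u and y to 3 d.p., halves away from zero)
n=0: y=0, sp=4, e=sp−y=4; I=4, D=e−e_prev=4; u=3/2·4+1/2·4+3/2·4=14; next y=3/5·0+1/2·14=7
n=1: y=7, sp=4, e=sp−y=-3; I=1, D=e−e_prev=-7; u=3/2·(-3)+1/2·1+3/2·(-7)=-14.5; next y=3/5·7+1/2·(-14.5)=-3.05
n=2: y=-3.05, sp=4, e=sp−y=7.05; I=8.05, D=e−e_prev=10.05; u=3/2·7.05+1/2·8.05+3/2·10.05=29.675; next y=3/5·(-3.05)+1/2·29.675=13.0075
n=3: y=13.0075, sp=4, e=sp−y=-9.0075; I=-0.9575, D=e−e_prev=-16.0575; u=3/2·(-9.0075)+1/2·(-0.9575)+3/2·(-16.0575)=-38.07625; next y=3/5·13.0075+1/2·(-38.07625)=-11.233625
n=4: y=-11.233625, sp=4, e=sp−y=15.233625; I=14.276125, D=e−e_prev=24.241125; u=3/2·15.233625+1/2·14.276125+3/2·24.241125≈66.350188; next y=3/5·(-11.233625)+1/2·66.350188≈26.434919
n=5: y≈26.434919, sp=4, e=sp−y≈-22.434919; I≈-8.158794, D=e−e_prev≈-37.668544; u=3/2·(-22.434919)+1/2·(-8.158794)+3/2·(-37.668544)≈-94.234591; next y=3/5·26.434919+1/2·(-94.234591)≈-31.256344
n=6: y≈-31.256344, sp=4, e=sp−y≈35.256344; I≈27.097550, D=e−e_prev≈57.691263; u=3/2·35.256344+1/2·27.097550+3/2·57.691263≈152.970185; next y=3/5·(-31.256344)+1/2·152.970185≈57.731286
n=7: y≈57.731286, sp=4, e=sp−y≈-53.731286; I≈-26.633736, D=e−e_prev≈-88.987630; u=3/2·(-53.731286)+1/2·(-26.633736)+3/2·(-88.987630)≈-227.395243; next y=3/5·57.731286+1/2·(-227.395243)≈-79.058850
n=8: y≈-79.058850, sp=4, e=sp−y≈83.058850; I≈56.425114, D=e−e_prev≈136.790136; u=3/2·83.058850+1/2·56.425114+3/2·136.790136≈357.986035; next y=3/5·(-79.058850)+1/2·357.986035≈131.557708
n=9: y≈131.557708, sp=4, e=sp−y≈-127.557708; I≈-71.132594, D=e−e_prev≈-210.616558; u=3/2·(-127.557708)+1/2·(-71.132594)+3/2·(-210.616558)≈-542.827695; next y=3/5·131.557708+1/2·(-542.827695)≈-192.479223
n=10: y≈-192.479223, sp=4, e=sp−y≈196.479223; I≈125.346629, D=e−e_prev≈324.036931; u=3/2·196.479223+1/2·125.346629+3/2·324.036931≈843.447545; next y=3/5·(-192.479223)+1/2·843.447545≈306.236239

0 4 14.000 0.000
1 4 -14.500 7.000
2 4 29.675 -3.050
3 4 -38.076 13.008
4 4 66.350 -11.234
5 4 -94.235 26.435
6 4 152.970 -31.256
7 4 -227.395 57.731
8 4 357.986 -79.059
9 4 -542.828 131.558
10 4 843.448 -192.479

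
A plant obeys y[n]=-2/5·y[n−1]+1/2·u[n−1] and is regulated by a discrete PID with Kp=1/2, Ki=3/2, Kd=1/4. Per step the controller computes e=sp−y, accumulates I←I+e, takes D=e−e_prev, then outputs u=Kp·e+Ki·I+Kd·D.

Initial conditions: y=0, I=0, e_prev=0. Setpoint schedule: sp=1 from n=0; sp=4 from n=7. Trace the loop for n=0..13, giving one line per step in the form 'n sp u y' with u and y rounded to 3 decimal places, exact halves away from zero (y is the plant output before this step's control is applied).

(exact arithmetic carried between steps; '≈' marks a value shown rounded to 6 d.p. or computed from one; I and e_prev carry over from the previous line; the table rounds u and y to 3 d.p., halves away from zero)
n=0: y=0, sp=1, e=sp−y=1; I=1, D=e−e_prev=1; u=1/2·1+3/2·1+1/4·1=2.25; next y=-2/5·0+1/2·2.25=1.125
n=1: y=1.125, sp=1, e=sp−y=-0.125; I=0.875, D=e−e_prev=-1.125; u=1/2·(-0.125)+3/2·0.875+1/4·(-1.125)=0.96875; next y=-2/5·1.125+1/2·0.96875=0.034375
n=2: y=0.034375, sp=1, e=sp−y=0.965625; I=1.840625, D=e−e_prev=1.090625; u=1/2·0.965625+3/2·1.840625+1/4·1.090625≈3.516406; next y=-2/5·0.034375+1/2·3.516406≈1.744453
n=3: y≈1.744453, sp=1, e=sp−y≈-0.744453; I≈1.096172, D=e−e_prev≈-1.710078; u=1/2·(-0.744453)+3/2·1.096172+1/4·(-1.710078)≈0.844512; next y=-2/5·1.744453+1/2·0.844512≈-0.275525
n=4: y≈-0.275525, sp=1, e=sp−y≈1.275525; I≈2.371697, D=e−e_prev≈2.019979; u=1/2·1.275525+3/2·2.371697+1/4·2.019979≈4.700303; next y=-2/5·(-0.275525)+1/2·4.700303≈2.460362
n=5: y≈2.460362, sp=1, e=sp−y≈-1.460362; I≈0.911335, D=e−e_prev≈-2.735887; u=1/2·(-1.460362)+3/2·0.911335+1/4·(-2.735887)≈-0.047149; next y=-2/5·2.460362+1/2·(-0.047149)≈-1.007719
n=6: y≈-1.007719, sp=1, e=sp−y≈2.007719; I≈2.919055, D=e−e_prev≈3.468081; u=1/2·2.007719+3/2·2.919055+1/4·3.468081≈6.249462; next y=-2/5·(-1.007719)+1/2·6.249462≈3.527819
n=7: y≈3.527819, sp=4, e=sp−y≈0.472181; I≈3.391236, D=e−e_prev≈-1.535538; u=1/2·0.472181+3/2·3.391236+1/4·(-1.535538)≈4.939060; next y=-2/5·3.527819+1/2·4.939060≈1.058402
n=8: y≈1.058402, sp=4, e=sp−y≈2.941598; I≈6.332834, D=e−e_prev≈2.469417; u=1/2·2.941598+3/2·6.332834+1/4·2.469417≈11.587403; next y=-2/5·1.058402+1/2·11.587403≈5.370341
n=9: y≈5.370341, sp=4, e=sp−y≈-1.370341; I≈4.962493, D=e−e_prev≈-4.311938; u=1/2·(-1.370341)+3/2·4.962493+1/4·(-4.311938)≈5.680584; next y=-2/5·5.370341+1/2·5.680584≈0.692156
n=10: y≈0.692156, sp=4, e=sp−y≈3.307844; I≈8.270337, D=e−e_prev≈4.678185; u=1/2·3.307844+3/2·8.270337+1/4·4.678185≈15.228974; next y=-2/5·0.692156+1/2·15.228974≈7.337625
n=11: y≈7.337625, sp=4, e=sp−y≈-3.337625; I≈4.932712, D=e−e_prev≈-6.645469; u=1/2·(-3.337625)+3/2·4.932712+1/4·(-6.645469)≈4.068889; next y=-2/5·7.337625+1/2·4.068889≈-0.900605
n=12: y≈-0.900605, sp=4, e=sp−y≈4.900605; I≈9.833318, D=e−e_prev≈8.238230; u=1/2·4.900605+3/2·9.833318+1/4·8.238230≈19.259837; next y=-2/5·(-0.900605)+1/2·19.259837≈9.990160
n=13: y≈9.990160, sp=4, e=sp−y≈-5.990160; I≈3.843157, D=e−e_prev≈-10.890766; u=1/2·(-5.990160)+3/2·3.843157+1/4·(-10.890766)≈0.046964; next y=-2/5·9.990160+1/2·0.046964≈-3.972582

0 1 2.250 0.000
1 1 0.969 1.125
2 1 3.516 0.034
3 1 0.845 1.744
4 1 4.700 -0.276
5 1 -0.047 2.460
6 1 6.249 -1.008
7 4 4.939 3.528
8 4 11.587 1.058
9 4 5.681 5.370
10 4 15.229 0.692
11 4 4.069 7.338
12 4 19.260 -0.901
13 4 0.047 9.990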